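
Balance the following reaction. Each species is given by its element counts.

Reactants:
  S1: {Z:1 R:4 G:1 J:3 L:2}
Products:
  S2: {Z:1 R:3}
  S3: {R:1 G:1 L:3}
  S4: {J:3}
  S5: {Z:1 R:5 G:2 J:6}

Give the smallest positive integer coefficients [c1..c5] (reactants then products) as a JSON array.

Z: 6·1 = 6 | 5·1+4·0+4·0+1·1 = 6
R: 6·4 = 24 | 5·3+4·1+4·0+1·5 = 24
G: 6·1 = 6 | 5·0+4·1+4·0+1·2 = 6
J: 6·3 = 18 | 5·0+4·0+4·3+1·6 = 18
L: 6·2 = 12 | 5·0+4·3+4·0+1·0 = 12
gcd(6,5,4,4,1) = 1

Coefficients: [6, 5, 4, 4, 1]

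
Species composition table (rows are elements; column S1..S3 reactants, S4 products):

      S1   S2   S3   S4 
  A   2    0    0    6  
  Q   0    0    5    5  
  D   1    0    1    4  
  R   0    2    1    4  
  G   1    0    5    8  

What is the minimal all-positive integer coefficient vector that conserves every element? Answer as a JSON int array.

Coefficients: [6, 3, 2, 2]

A: 6·2+3·0+2·0 = 12 | 2·6 = 12
Q: 6·0+3·0+2·5 = 10 | 2·5 = 10
D: 6·1+3·0+2·1 = 8 | 2·4 = 8
R: 6·0+3·2+2·1 = 8 | 2·4 = 8
G: 6·1+3·0+2·5 = 16 | 2·8 = 16
gcd(6,3,2,2) = 1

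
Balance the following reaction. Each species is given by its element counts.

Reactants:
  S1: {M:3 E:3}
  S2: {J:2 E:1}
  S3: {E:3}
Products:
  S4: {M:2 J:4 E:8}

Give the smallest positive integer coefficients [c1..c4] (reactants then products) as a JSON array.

Coefficients: [2, 6, 4, 3]

M: 2·3+6·0+4·0 = 6 | 3·2 = 6
J: 2·0+6·2+4·0 = 12 | 3·4 = 12
E: 2·3+6·1+4·3 = 24 | 3·8 = 24
gcd(2,6,4,3) = 1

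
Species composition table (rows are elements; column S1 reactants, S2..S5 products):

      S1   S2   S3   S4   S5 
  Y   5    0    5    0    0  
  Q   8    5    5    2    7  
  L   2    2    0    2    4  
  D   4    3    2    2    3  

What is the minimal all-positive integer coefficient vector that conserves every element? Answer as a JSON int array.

Coefficients: [6, 1, 6, 3, 1]

Y: 6·5 = 30 | 1·0+6·5+3·0+1·0 = 30
Q: 6·8 = 48 | 1·5+6·5+3·2+1·7 = 48
L: 6·2 = 12 | 1·2+6·0+3·2+1·4 = 12
D: 6·4 = 24 | 1·3+6·2+3·2+1·3 = 24
gcd(6,1,6,3,1) = 1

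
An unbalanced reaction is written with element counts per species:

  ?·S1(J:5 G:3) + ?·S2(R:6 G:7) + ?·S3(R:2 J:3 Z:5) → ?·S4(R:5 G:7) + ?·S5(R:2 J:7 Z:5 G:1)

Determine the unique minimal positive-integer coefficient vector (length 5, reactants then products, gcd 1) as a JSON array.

Coefficients: [4, 5, 5, 6, 5]

R: 4·0+5·6+5·2 = 40 | 6·5+5·2 = 40
J: 4·5+5·0+5·3 = 35 | 6·0+5·7 = 35
Z: 4·0+5·0+5·5 = 25 | 6·0+5·5 = 25
G: 4·3+5·7+5·0 = 47 | 6·7+5·1 = 47
gcd(4,5,5,6,5) = 1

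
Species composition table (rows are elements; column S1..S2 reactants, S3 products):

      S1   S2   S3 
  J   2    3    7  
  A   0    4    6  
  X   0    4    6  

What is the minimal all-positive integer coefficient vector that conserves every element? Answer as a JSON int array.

Coefficients: [5, 6, 4]

J: 5·2+6·3 = 28 | 4·7 = 28
A: 5·0+6·4 = 24 | 4·6 = 24
X: 5·0+6·4 = 24 | 4·6 = 24
gcd(5,6,4) = 1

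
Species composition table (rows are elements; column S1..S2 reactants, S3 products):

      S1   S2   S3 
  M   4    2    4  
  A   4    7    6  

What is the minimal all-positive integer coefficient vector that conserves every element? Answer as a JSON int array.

Coefficients: [4, 2, 5]

M: 4·4+2·2 = 20 | 5·4 = 20
A: 4·4+2·7 = 30 | 5·6 = 30
gcd(4,2,5) = 1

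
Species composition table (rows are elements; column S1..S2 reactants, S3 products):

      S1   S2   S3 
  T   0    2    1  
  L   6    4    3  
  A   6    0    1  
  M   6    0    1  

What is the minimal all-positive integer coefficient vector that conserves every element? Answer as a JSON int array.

Coefficients: [1, 3, 6]

T: 1·0+3·2 = 6 | 6·1 = 6
L: 1·6+3·4 = 18 | 6·3 = 18
A: 1·6+3·0 = 6 | 6·1 = 6
M: 1·6+3·0 = 6 | 6·1 = 6
gcd(1,3,6) = 1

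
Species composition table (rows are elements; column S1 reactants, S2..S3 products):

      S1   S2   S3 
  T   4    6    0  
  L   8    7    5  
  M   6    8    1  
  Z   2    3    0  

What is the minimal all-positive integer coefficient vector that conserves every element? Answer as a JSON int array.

Coefficients: [3, 2, 2]

T: 3·4 = 12 | 2·6+2·0 = 12
L: 3·8 = 24 | 2·7+2·5 = 24
M: 3·6 = 18 | 2·8+2·1 = 18
Z: 3·2 = 6 | 2·3+2·0 = 6
gcd(3,2,2) = 1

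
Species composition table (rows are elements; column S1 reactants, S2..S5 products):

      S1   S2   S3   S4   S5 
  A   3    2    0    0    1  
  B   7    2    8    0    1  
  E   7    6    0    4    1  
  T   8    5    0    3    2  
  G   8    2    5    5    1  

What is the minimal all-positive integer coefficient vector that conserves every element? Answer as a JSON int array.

A: 2·3 = 6 | 1·2+1·0+1·0+4·1 = 6
B: 2·7 = 14 | 1·2+1·8+1·0+4·1 = 14
E: 2·7 = 14 | 1·6+1·0+1·4+4·1 = 14
T: 2·8 = 16 | 1·5+1·0+1·3+4·2 = 16
G: 2·8 = 16 | 1·2+1·5+1·5+4·1 = 16
gcd(2,1,1,1,4) = 1

Coefficients: [2, 1, 1, 1, 4]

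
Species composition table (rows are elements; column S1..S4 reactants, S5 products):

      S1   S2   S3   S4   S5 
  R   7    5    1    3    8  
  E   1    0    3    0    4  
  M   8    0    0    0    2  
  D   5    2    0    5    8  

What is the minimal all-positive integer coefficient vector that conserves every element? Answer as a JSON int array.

R: 1·7+1·5+5·1+5·3 = 32 | 4·8 = 32
E: 1·1+1·0+5·3+5·0 = 16 | 4·4 = 16
M: 1·8+1·0+5·0+5·0 = 8 | 4·2 = 8
D: 1·5+1·2+5·0+5·5 = 32 | 4·8 = 32
gcd(1,1,5,5,4) = 1

Coefficients: [1, 1, 5, 5, 4]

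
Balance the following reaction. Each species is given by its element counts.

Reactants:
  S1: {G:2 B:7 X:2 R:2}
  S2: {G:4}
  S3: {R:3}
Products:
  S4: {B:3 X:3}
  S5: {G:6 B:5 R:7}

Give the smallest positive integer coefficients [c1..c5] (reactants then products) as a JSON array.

Coefficients: [3, 3, 5, 2, 3]

G: 3·2+3·4+5·0 = 18 | 2·0+3·6 = 18
B: 3·7+3·0+5·0 = 21 | 2·3+3·5 = 21
X: 3·2+3·0+5·0 = 6 | 2·3+3·0 = 6
R: 3·2+3·0+5·3 = 21 | 2·0+3·7 = 21
gcd(3,3,5,2,3) = 1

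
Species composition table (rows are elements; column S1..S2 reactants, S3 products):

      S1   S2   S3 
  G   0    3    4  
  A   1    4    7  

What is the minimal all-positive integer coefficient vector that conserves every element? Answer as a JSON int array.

Coefficients: [5, 4, 3]

G: 5·0+4·3 = 12 | 3·4 = 12
A: 5·1+4·4 = 21 | 3·7 = 21
gcd(5,4,3) = 1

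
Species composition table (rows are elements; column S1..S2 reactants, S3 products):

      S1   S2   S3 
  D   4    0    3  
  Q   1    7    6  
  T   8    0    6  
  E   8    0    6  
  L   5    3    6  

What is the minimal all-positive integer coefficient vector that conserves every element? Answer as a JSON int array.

D: 3·4+3·0 = 12 | 4·3 = 12
Q: 3·1+3·7 = 24 | 4·6 = 24
T: 3·8+3·0 = 24 | 4·6 = 24
E: 3·8+3·0 = 24 | 4·6 = 24
L: 3·5+3·3 = 24 | 4·6 = 24
gcd(3,3,4) = 1

Coefficients: [3, 3, 4]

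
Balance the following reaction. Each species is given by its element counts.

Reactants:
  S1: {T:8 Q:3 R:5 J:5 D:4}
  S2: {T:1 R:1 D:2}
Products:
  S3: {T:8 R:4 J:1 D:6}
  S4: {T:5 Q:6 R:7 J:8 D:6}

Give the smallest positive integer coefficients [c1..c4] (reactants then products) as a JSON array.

T: 2·8+5·1 = 21 | 2·8+1·5 = 21
Q: 2·3+5·0 = 6 | 2·0+1·6 = 6
R: 2·5+5·1 = 15 | 2·4+1·7 = 15
J: 2·5+5·0 = 10 | 2·1+1·8 = 10
D: 2·4+5·2 = 18 | 2·6+1·6 = 18
gcd(2,5,2,1) = 1

Coefficients: [2, 5, 2, 1]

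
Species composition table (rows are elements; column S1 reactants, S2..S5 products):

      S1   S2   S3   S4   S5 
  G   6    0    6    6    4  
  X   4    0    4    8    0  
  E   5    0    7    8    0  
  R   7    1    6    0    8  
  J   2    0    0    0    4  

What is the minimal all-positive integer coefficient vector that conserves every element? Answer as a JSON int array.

G: 6·6 = 36 | 6·0+2·6+2·6+3·4 = 36
X: 6·4 = 24 | 6·0+2·4+2·8+3·0 = 24
E: 6·5 = 30 | 6·0+2·7+2·8+3·0 = 30
R: 6·7 = 42 | 6·1+2·6+2·0+3·8 = 42
J: 6·2 = 12 | 6·0+2·0+2·0+3·4 = 12
gcd(6,6,2,2,3) = 1

Coefficients: [6, 6, 2, 2, 3]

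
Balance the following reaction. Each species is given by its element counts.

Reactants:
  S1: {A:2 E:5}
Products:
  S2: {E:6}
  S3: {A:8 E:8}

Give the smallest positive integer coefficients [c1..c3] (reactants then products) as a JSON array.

A: 4·2 = 8 | 2·0+1·8 = 8
E: 4·5 = 20 | 2·6+1·8 = 20
gcd(4,2,1) = 1

Coefficients: [4, 2, 1]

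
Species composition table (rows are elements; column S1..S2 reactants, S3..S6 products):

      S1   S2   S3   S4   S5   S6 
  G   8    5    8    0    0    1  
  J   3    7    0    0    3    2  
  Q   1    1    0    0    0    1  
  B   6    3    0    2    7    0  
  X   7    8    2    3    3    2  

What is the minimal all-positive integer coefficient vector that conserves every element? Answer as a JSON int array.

G: 4·8+1·5 = 37 | 4·8+3·0+3·0+5·1 = 37
J: 4·3+1·7 = 19 | 4·0+3·0+3·3+5·2 = 19
Q: 4·1+1·1 = 5 | 4·0+3·0+3·0+5·1 = 5
B: 4·6+1·3 = 27 | 4·0+3·2+3·7+5·0 = 27
X: 4·7+1·8 = 36 | 4·2+3·3+3·3+5·2 = 36
gcd(4,1,4,3,3,5) = 1

Coefficients: [4, 1, 4, 3, 3, 5]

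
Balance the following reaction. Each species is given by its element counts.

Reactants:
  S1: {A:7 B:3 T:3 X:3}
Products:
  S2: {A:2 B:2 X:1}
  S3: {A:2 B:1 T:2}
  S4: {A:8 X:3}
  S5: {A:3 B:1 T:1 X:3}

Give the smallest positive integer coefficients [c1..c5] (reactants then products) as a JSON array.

A: 5·7 = 35 | 3·2+6·2+1·8+3·3 = 35
B: 5·3 = 15 | 3·2+6·1+1·0+3·1 = 15
T: 5·3 = 15 | 3·0+6·2+1·0+3·1 = 15
X: 5·3 = 15 | 3·1+6·0+1·3+3·3 = 15
gcd(5,3,6,1,3) = 1

Coefficients: [5, 3, 6, 1, 3]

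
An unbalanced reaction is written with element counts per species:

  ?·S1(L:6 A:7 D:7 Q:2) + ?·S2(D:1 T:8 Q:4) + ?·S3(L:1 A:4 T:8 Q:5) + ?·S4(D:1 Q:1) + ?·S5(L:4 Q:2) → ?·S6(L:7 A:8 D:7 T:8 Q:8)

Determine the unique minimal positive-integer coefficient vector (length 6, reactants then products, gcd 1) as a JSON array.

Coefficients: [4, 2, 3, 5, 2, 5]

L: 4·6+2·0+3·1+5·0+2·4 = 35 | 5·7 = 35
A: 4·7+2·0+3·4+5·0+2·0 = 40 | 5·8 = 40
D: 4·7+2·1+3·0+5·1+2·0 = 35 | 5·7 = 35
T: 4·0+2·8+3·8+5·0+2·0 = 40 | 5·8 = 40
Q: 4·2+2·4+3·5+5·1+2·2 = 40 | 5·8 = 40
gcd(4,2,3,5,2,5) = 1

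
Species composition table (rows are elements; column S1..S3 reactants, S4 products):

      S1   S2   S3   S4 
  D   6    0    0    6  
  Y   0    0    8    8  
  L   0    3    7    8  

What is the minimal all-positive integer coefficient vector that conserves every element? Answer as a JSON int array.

D: 3·6+1·0+3·0 = 18 | 3·6 = 18
Y: 3·0+1·0+3·8 = 24 | 3·8 = 24
L: 3·0+1·3+3·7 = 24 | 3·8 = 24
gcd(3,1,3,3) = 1

Coefficients: [3, 1, 3, 3]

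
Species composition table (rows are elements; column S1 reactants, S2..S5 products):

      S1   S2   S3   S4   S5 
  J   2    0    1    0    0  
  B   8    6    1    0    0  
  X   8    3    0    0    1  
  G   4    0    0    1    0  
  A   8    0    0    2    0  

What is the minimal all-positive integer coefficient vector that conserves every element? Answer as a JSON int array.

J: 1·2 = 2 | 1·0+2·1+4·0+5·0 = 2
B: 1·8 = 8 | 1·6+2·1+4·0+5·0 = 8
X: 1·8 = 8 | 1·3+2·0+4·0+5·1 = 8
G: 1·4 = 4 | 1·0+2·0+4·1+5·0 = 4
A: 1·8 = 8 | 1·0+2·0+4·2+5·0 = 8
gcd(1,1,2,4,5) = 1

Coefficients: [1, 1, 2, 4, 5]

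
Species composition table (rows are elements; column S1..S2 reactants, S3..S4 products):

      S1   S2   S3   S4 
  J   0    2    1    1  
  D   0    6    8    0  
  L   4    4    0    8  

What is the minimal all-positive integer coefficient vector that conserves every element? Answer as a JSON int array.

J: 6·0+4·2 = 8 | 3·1+5·1 = 8
D: 6·0+4·6 = 24 | 3·8+5·0 = 24
L: 6·4+4·4 = 40 | 3·0+5·8 = 40
gcd(6,4,3,5) = 1

Coefficients: [6, 4, 3, 5]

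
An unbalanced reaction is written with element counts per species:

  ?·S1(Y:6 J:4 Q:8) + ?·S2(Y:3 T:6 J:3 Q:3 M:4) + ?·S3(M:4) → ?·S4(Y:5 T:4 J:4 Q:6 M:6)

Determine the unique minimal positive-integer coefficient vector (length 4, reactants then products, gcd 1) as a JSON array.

Y: 3·6+4·3+5·0 = 30 | 6·5 = 30
T: 3·0+4·6+5·0 = 24 | 6·4 = 24
J: 3·4+4·3+5·0 = 24 | 6·4 = 24
Q: 3·8+4·3+5·0 = 36 | 6·6 = 36
M: 3·0+4·4+5·4 = 36 | 6·6 = 36
gcd(3,4,5,6) = 1

Coefficients: [3, 4, 5, 6]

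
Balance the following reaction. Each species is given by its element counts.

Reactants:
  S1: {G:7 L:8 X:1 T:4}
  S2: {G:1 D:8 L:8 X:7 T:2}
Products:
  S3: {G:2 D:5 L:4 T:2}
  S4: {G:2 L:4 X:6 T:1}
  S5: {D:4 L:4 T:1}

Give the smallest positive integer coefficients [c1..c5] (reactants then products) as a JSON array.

G: 2·7+4·1 = 18 | 4·2+5·2+3·0 = 18
D: 2·0+4·8 = 32 | 4·5+5·0+3·4 = 32
L: 2·8+4·8 = 48 | 4·4+5·4+3·4 = 48
X: 2·1+4·7 = 30 | 4·0+5·6+3·0 = 30
T: 2·4+4·2 = 16 | 4·2+5·1+3·1 = 16
gcd(2,4,4,5,3) = 1

Coefficients: [2, 4, 4, 5, 3]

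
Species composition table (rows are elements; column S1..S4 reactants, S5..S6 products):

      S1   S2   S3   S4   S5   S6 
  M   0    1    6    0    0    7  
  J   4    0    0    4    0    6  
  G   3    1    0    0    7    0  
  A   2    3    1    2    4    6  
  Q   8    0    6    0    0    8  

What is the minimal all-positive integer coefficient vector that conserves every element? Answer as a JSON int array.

M: 1·0+4·1+4·6+5·0 = 28 | 1·0+4·7 = 28
J: 1·4+4·0+4·0+5·4 = 24 | 1·0+4·6 = 24
G: 1·3+4·1+4·0+5·0 = 7 | 1·7+4·0 = 7
A: 1·2+4·3+4·1+5·2 = 28 | 1·4+4·6 = 28
Q: 1·8+4·0+4·6+5·0 = 32 | 1·0+4·8 = 32
gcd(1,4,4,5,1,4) = 1

Coefficients: [1, 4, 4, 5, 1, 4]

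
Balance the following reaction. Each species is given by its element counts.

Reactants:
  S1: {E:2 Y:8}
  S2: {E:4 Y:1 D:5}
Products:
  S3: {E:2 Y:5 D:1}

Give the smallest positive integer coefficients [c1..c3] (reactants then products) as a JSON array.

E: 3·2+1·4 = 10 | 5·2 = 10
Y: 3·8+1·1 = 25 | 5·5 = 25
D: 3·0+1·5 = 5 | 5·1 = 5
gcd(3,1,5) = 1

Coefficients: [3, 1, 5]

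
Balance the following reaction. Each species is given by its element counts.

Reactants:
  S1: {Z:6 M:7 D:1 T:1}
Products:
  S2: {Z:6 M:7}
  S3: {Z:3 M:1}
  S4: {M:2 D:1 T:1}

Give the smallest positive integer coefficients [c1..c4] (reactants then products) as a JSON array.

Coefficients: [5, 3, 4, 5]

Z: 5·6 = 30 | 3·6+4·3+5·0 = 30
M: 5·7 = 35 | 3·7+4·1+5·2 = 35
D: 5·1 = 5 | 3·0+4·0+5·1 = 5
T: 5·1 = 5 | 3·0+4·0+5·1 = 5
gcd(5,3,4,5) = 1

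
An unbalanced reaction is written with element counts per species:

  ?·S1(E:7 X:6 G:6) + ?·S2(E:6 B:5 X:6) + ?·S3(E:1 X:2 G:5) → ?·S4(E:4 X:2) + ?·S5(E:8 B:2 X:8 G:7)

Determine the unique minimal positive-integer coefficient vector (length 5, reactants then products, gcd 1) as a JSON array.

Coefficients: [5, 2, 1, 2, 5]

E: 5·7+2·6+1·1 = 48 | 2·4+5·8 = 48
B: 5·0+2·5+1·0 = 10 | 2·0+5·2 = 10
X: 5·6+2·6+1·2 = 44 | 2·2+5·8 = 44
G: 5·6+2·0+1·5 = 35 | 2·0+5·7 = 35
gcd(5,2,1,2,5) = 1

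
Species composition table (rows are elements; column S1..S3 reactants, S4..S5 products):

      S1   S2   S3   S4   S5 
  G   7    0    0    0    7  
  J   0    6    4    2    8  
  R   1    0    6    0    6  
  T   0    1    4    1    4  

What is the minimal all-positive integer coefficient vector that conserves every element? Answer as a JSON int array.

G: 6·7+5·0+5·0 = 42 | 1·0+6·7 = 42
J: 6·0+5·6+5·4 = 50 | 1·2+6·8 = 50
R: 6·1+5·0+5·6 = 36 | 1·0+6·6 = 36
T: 6·0+5·1+5·4 = 25 | 1·1+6·4 = 25
gcd(6,5,5,1,6) = 1

Coefficients: [6, 5, 5, 1, 6]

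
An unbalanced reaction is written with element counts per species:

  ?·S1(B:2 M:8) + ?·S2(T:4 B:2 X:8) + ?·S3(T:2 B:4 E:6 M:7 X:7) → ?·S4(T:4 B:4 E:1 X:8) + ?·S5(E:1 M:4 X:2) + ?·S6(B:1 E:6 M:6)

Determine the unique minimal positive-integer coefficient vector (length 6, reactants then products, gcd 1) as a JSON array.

T: 1·0+4·4+4·2 = 24 | 6·4+6·0+2·0 = 24
B: 1·2+4·2+4·4 = 26 | 6·4+6·0+2·1 = 26
E: 1·0+4·0+4·6 = 24 | 6·1+6·1+2·6 = 24
M: 1·8+4·0+4·7 = 36 | 6·0+6·4+2·6 = 36
X: 1·0+4·8+4·7 = 60 | 6·8+6·2+2·0 = 60
gcd(1,4,4,6,6,2) = 1

Coefficients: [1, 4, 4, 6, 6, 2]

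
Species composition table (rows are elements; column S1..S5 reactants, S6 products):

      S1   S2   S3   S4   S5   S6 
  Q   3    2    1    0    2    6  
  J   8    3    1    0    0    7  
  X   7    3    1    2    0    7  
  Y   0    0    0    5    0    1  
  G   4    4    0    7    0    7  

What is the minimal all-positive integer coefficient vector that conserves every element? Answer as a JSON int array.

Q: 2·3+5·2+4·1+1·0+5·2 = 30 | 5·6 = 30
J: 2·8+5·3+4·1+1·0+5·0 = 35 | 5·7 = 35
X: 2·7+5·3+4·1+1·2+5·0 = 35 | 5·7 = 35
Y: 2·0+5·0+4·0+1·5+5·0 = 5 | 5·1 = 5
G: 2·4+5·4+4·0+1·7+5·0 = 35 | 5·7 = 35
gcd(2,5,4,1,5,5) = 1

Coefficients: [2, 5, 4, 1, 5, 5]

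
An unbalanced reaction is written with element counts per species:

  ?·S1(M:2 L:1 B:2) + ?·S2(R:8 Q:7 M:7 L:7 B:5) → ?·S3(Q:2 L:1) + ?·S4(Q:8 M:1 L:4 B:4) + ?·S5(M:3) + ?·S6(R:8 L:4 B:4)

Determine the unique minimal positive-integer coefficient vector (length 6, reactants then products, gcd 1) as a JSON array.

R: 1·0+2·8 = 16 | 3·0+1·0+5·0+2·8 = 16
Q: 1·0+2·7 = 14 | 3·2+1·8+5·0+2·0 = 14
M: 1·2+2·7 = 16 | 3·0+1·1+5·3+2·0 = 16
L: 1·1+2·7 = 15 | 3·1+1·4+5·0+2·4 = 15
B: 1·2+2·5 = 12 | 3·0+1·4+5·0+2·4 = 12
gcd(1,2,3,1,5,2) = 1

Coefficients: [1, 2, 3, 1, 5, 2]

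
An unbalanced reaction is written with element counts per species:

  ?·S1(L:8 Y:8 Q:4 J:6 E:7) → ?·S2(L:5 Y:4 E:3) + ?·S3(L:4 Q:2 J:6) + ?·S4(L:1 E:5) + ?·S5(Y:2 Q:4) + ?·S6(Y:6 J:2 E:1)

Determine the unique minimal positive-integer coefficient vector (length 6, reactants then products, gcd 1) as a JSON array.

Coefficients: [5, 4, 4, 4, 3, 3]

L: 5·8 = 40 | 4·5+4·4+4·1+3·0+3·0 = 40
Y: 5·8 = 40 | 4·4+4·0+4·0+3·2+3·6 = 40
Q: 5·4 = 20 | 4·0+4·2+4·0+3·4+3·0 = 20
J: 5·6 = 30 | 4·0+4·6+4·0+3·0+3·2 = 30
E: 5·7 = 35 | 4·3+4·0+4·5+3·0+3·1 = 35
gcd(5,4,4,4,3,3) = 1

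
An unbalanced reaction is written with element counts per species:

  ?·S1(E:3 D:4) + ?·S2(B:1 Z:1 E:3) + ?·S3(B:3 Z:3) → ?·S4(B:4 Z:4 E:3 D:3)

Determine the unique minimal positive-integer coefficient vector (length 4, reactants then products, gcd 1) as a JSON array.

Coefficients: [3, 1, 5, 4]

B: 3·0+1·1+5·3 = 16 | 4·4 = 16
Z: 3·0+1·1+5·3 = 16 | 4·4 = 16
E: 3·3+1·3+5·0 = 12 | 4·3 = 12
D: 3·4+1·0+5·0 = 12 | 4·3 = 12
gcd(3,1,5,4) = 1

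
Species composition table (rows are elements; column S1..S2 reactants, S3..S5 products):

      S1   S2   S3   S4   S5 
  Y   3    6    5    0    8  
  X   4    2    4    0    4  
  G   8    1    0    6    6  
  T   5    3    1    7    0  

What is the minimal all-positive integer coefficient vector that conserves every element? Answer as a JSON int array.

Coefficients: [2, 2, 2, 2, 1]

Y: 2·3+2·6 = 18 | 2·5+2·0+1·8 = 18
X: 2·4+2·2 = 12 | 2·4+2·0+1·4 = 12
G: 2·8+2·1 = 18 | 2·0+2·6+1·6 = 18
T: 2·5+2·3 = 16 | 2·1+2·7+1·0 = 16
gcd(2,2,2,2,1) = 1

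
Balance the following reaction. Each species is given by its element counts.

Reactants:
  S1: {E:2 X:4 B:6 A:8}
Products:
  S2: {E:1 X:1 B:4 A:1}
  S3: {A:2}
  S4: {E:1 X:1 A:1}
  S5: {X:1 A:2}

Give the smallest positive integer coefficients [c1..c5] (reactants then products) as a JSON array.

Coefficients: [2, 3, 2, 1, 4]

E: 2·2 = 4 | 3·1+2·0+1·1+4·0 = 4
X: 2·4 = 8 | 3·1+2·0+1·1+4·1 = 8
B: 2·6 = 12 | 3·4+2·0+1·0+4·0 = 12
A: 2·8 = 16 | 3·1+2·2+1·1+4·2 = 16
gcd(2,3,2,1,4) = 1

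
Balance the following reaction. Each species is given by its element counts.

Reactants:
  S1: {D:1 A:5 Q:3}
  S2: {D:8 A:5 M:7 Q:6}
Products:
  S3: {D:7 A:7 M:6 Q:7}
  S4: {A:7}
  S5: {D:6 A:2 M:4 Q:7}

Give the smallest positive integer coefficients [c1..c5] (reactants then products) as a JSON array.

Coefficients: [3, 2, 1, 2, 2]

D: 3·1+2·8 = 19 | 1·7+2·0+2·6 = 19
A: 3·5+2·5 = 25 | 1·7+2·7+2·2 = 25
M: 3·0+2·7 = 14 | 1·6+2·0+2·4 = 14
Q: 3·3+2·6 = 21 | 1·7+2·0+2·7 = 21
gcd(3,2,1,2,2) = 1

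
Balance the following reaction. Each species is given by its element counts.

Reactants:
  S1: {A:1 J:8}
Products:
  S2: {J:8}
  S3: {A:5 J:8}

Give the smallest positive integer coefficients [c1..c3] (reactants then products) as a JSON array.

A: 5·1 = 5 | 4·0+1·5 = 5
J: 5·8 = 40 | 4·8+1·8 = 40
gcd(5,4,1) = 1

Coefficients: [5, 4, 1]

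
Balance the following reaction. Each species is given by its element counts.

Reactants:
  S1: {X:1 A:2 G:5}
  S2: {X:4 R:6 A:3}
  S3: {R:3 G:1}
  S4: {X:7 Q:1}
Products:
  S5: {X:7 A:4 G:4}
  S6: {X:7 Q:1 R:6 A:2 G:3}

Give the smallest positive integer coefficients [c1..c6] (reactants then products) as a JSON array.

Coefficients: [5, 4, 2, 5, 3, 5]

X: 5·1+4·4+2·0+5·7 = 56 | 3·7+5·7 = 56
Q: 5·0+4·0+2·0+5·1 = 5 | 3·0+5·1 = 5
R: 5·0+4·6+2·3+5·0 = 30 | 3·0+5·6 = 30
A: 5·2+4·3+2·0+5·0 = 22 | 3·4+5·2 = 22
G: 5·5+4·0+2·1+5·0 = 27 | 3·4+5·3 = 27
gcd(5,4,2,5,3,5) = 1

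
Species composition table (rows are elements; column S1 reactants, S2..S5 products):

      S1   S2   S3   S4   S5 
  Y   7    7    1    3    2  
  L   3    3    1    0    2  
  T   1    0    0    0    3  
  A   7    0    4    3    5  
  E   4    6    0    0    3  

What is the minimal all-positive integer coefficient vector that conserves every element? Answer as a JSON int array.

Y: 6·7 = 42 | 3·7+5·1+4·3+2·2 = 42
L: 6·3 = 18 | 3·3+5·1+4·0+2·2 = 18
T: 6·1 = 6 | 3·0+5·0+4·0+2·3 = 6
A: 6·7 = 42 | 3·0+5·4+4·3+2·5 = 42
E: 6·4 = 24 | 3·6+5·0+4·0+2·3 = 24
gcd(6,3,5,4,2) = 1

Coefficients: [6, 3, 5, 4, 2]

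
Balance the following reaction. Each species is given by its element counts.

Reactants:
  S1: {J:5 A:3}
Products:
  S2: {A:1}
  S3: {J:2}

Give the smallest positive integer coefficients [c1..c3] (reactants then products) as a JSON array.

Coefficients: [2, 6, 5]

J: 2·5 = 10 | 6·0+5·2 = 10
A: 2·3 = 6 | 6·1+5·0 = 6
gcd(2,6,5) = 1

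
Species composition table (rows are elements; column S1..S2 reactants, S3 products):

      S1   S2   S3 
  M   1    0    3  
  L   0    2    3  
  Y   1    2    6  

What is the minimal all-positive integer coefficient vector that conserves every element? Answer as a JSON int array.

M: 6·1+3·0 = 6 | 2·3 = 6
L: 6·0+3·2 = 6 | 2·3 = 6
Y: 6·1+3·2 = 12 | 2·6 = 12
gcd(6,3,2) = 1

Coefficients: [6, 3, 2]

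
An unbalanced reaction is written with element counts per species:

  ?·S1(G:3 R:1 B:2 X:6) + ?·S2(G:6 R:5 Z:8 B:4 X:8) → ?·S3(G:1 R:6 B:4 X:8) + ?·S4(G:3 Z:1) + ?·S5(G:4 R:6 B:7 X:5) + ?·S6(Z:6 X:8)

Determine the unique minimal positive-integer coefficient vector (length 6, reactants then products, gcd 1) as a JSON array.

G: 3·3+3·6 = 27 | 1·1+6·3+2·4+3·0 = 27
R: 3·1+3·5 = 18 | 1·6+6·0+2·6+3·0 = 18
Z: 3·0+3·8 = 24 | 1·0+6·1+2·0+3·6 = 24
B: 3·2+3·4 = 18 | 1·4+6·0+2·7+3·0 = 18
X: 3·6+3·8 = 42 | 1·8+6·0+2·5+3·8 = 42
gcd(3,3,1,6,2,3) = 1

Coefficients: [3, 3, 1, 6, 2, 3]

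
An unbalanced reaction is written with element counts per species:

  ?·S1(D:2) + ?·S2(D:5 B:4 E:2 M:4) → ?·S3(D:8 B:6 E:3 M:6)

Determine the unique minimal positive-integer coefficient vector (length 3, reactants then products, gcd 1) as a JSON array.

Coefficients: [1, 6, 4]

D: 1·2+6·5 = 32 | 4·8 = 32
B: 1·0+6·4 = 24 | 4·6 = 24
E: 1·0+6·2 = 12 | 4·3 = 12
M: 1·0+6·4 = 24 | 4·6 = 24
gcd(1,6,4) = 1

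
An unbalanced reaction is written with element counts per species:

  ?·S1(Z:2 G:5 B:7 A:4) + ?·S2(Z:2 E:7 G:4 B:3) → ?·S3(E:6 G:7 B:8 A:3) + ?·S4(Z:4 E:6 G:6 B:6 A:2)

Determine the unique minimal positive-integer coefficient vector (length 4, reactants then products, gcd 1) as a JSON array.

Coefficients: [4, 6, 2, 5]

Z: 4·2+6·2 = 20 | 2·0+5·4 = 20
E: 4·0+6·7 = 42 | 2·6+5·6 = 42
G: 4·5+6·4 = 44 | 2·7+5·6 = 44
B: 4·7+6·3 = 46 | 2·8+5·6 = 46
A: 4·4+6·0 = 16 | 2·3+5·2 = 16
gcd(4,6,2,5) = 1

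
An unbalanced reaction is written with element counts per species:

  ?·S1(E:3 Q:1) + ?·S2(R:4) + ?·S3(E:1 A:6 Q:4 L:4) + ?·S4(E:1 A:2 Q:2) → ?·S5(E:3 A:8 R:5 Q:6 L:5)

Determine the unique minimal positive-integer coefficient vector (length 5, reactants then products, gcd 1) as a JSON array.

E: 2·3+5·0+5·1+1·1 = 12 | 4·3 = 12
A: 2·0+5·0+5·6+1·2 = 32 | 4·8 = 32
R: 2·0+5·4+5·0+1·0 = 20 | 4·5 = 20
Q: 2·1+5·0+5·4+1·2 = 24 | 4·6 = 24
L: 2·0+5·0+5·4+1·0 = 20 | 4·5 = 20
gcd(2,5,5,1,4) = 1

Coefficients: [2, 5, 5, 1, 4]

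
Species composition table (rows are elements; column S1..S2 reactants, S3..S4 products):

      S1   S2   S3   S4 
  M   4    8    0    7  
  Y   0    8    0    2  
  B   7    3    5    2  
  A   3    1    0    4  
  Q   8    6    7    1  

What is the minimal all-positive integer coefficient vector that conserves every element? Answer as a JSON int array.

Coefficients: [5, 1, 6, 4]

M: 5·4+1·8 = 28 | 6·0+4·7 = 28
Y: 5·0+1·8 = 8 | 6·0+4·2 = 8
B: 5·7+1·3 = 38 | 6·5+4·2 = 38
A: 5·3+1·1 = 16 | 6·0+4·4 = 16
Q: 5·8+1·6 = 46 | 6·7+4·1 = 46
gcd(5,1,6,4) = 1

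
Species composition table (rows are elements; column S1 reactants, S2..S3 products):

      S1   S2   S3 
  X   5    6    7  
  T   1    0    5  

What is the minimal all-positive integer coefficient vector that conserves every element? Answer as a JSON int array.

Coefficients: [5, 3, 1]

X: 5·5 = 25 | 3·6+1·7 = 25
T: 5·1 = 5 | 3·0+1·5 = 5
gcd(5,3,1) = 1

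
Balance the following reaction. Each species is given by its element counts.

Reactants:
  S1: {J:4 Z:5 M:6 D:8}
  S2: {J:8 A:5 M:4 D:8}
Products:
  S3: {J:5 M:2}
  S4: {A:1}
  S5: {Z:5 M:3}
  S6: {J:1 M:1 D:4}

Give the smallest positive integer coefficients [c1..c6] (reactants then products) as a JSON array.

Coefficients: [2, 1, 2, 5, 2, 6]

J: 2·4+1·8 = 16 | 2·5+5·0+2·0+6·1 = 16
Z: 2·5+1·0 = 10 | 2·0+5·0+2·5+6·0 = 10
A: 2·0+1·5 = 5 | 2·0+5·1+2·0+6·0 = 5
M: 2·6+1·4 = 16 | 2·2+5·0+2·3+6·1 = 16
D: 2·8+1·8 = 24 | 2·0+5·0+2·0+6·4 = 24
gcd(2,1,2,5,2,6) = 1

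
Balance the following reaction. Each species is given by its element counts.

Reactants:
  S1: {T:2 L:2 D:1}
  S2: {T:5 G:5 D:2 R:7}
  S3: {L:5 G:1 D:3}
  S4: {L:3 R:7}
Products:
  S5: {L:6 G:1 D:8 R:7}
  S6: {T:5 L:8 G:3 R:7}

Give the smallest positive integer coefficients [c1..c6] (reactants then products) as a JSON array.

T: 5·2+2·5+5·0+5·0 = 20 | 3·0+4·5 = 20
L: 5·2+2·0+5·5+5·3 = 50 | 3·6+4·8 = 50
G: 5·0+2·5+5·1+5·0 = 15 | 3·1+4·3 = 15
D: 5·1+2·2+5·3+5·0 = 24 | 3·8+4·0 = 24
R: 5·0+2·7+5·0+5·7 = 49 | 3·7+4·7 = 49
gcd(5,2,5,5,3,4) = 1

Coefficients: [5, 2, 5, 5, 3, 4]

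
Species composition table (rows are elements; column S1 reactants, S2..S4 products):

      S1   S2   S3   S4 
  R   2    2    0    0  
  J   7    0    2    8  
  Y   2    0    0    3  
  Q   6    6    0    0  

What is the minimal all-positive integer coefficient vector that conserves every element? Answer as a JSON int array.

Coefficients: [6, 6, 5, 4]

R: 6·2 = 12 | 6·2+5·0+4·0 = 12
J: 6·7 = 42 | 6·0+5·2+4·8 = 42
Y: 6·2 = 12 | 6·0+5·0+4·3 = 12
Q: 6·6 = 36 | 6·6+5·0+4·0 = 36
gcd(6,6,5,4) = 1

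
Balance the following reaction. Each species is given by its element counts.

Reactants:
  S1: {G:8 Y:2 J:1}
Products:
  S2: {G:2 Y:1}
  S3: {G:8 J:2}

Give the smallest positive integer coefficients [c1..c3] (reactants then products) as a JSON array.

G: 2·8 = 16 | 4·2+1·8 = 16
Y: 2·2 = 4 | 4·1+1·0 = 4
J: 2·1 = 2 | 4·0+1·2 = 2
gcd(2,4,1) = 1

Coefficients: [2, 4, 1]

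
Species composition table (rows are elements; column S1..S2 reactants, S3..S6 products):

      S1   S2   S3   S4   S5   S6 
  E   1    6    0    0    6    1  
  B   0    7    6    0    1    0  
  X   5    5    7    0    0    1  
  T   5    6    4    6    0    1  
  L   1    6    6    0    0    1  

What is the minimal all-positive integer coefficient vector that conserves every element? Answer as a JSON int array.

Coefficients: [3, 6, 6, 4, 6, 3]

E: 3·1+6·6 = 39 | 6·0+4·0+6·6+3·1 = 39
B: 3·0+6·7 = 42 | 6·6+4·0+6·1+3·0 = 42
X: 3·5+6·5 = 45 | 6·7+4·0+6·0+3·1 = 45
T: 3·5+6·6 = 51 | 6·4+4·6+6·0+3·1 = 51
L: 3·1+6·6 = 39 | 6·6+4·0+6·0+3·1 = 39
gcd(3,6,6,4,6,3) = 1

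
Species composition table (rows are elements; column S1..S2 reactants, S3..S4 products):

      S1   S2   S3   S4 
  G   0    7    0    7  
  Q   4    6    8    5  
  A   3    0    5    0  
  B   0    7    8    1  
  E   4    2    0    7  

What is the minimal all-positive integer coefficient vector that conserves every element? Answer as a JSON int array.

G: 5·0+4·7 = 28 | 3·0+4·7 = 28
Q: 5·4+4·6 = 44 | 3·8+4·5 = 44
A: 5·3+4·0 = 15 | 3·5+4·0 = 15
B: 5·0+4·7 = 28 | 3·8+4·1 = 28
E: 5·4+4·2 = 28 | 3·0+4·7 = 28
gcd(5,4,3,4) = 1

Coefficients: [5, 4, 3, 4]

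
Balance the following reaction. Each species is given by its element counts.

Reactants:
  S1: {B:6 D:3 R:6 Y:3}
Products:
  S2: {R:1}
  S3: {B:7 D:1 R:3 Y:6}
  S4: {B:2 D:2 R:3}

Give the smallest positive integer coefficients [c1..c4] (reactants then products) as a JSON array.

Coefficients: [4, 3, 2, 5]

B: 4·6 = 24 | 3·0+2·7+5·2 = 24
D: 4·3 = 12 | 3·0+2·1+5·2 = 12
R: 4·6 = 24 | 3·1+2·3+5·3 = 24
Y: 4·3 = 12 | 3·0+2·6+5·0 = 12
gcd(4,3,2,5) = 1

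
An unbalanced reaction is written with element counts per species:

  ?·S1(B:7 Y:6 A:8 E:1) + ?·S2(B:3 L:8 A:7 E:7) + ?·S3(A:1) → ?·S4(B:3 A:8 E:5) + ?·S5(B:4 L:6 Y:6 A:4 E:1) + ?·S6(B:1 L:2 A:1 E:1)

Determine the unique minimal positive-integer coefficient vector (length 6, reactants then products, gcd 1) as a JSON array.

Coefficients: [2, 3, 1, 3, 2, 6]

B: 2·7+3·3+1·0 = 23 | 3·3+2·4+6·1 = 23
L: 2·0+3·8+1·0 = 24 | 3·0+2·6+6·2 = 24
Y: 2·6+3·0+1·0 = 12 | 3·0+2·6+6·0 = 12
A: 2·8+3·7+1·1 = 38 | 3·8+2·4+6·1 = 38
E: 2·1+3·7+1·0 = 23 | 3·5+2·1+6·1 = 23
gcd(2,3,1,3,2,6) = 1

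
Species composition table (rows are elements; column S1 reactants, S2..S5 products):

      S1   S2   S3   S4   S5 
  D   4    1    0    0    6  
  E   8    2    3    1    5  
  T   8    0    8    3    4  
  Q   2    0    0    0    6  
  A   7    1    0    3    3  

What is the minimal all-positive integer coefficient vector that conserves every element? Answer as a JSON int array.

Coefficients: [3, 6, 1, 4, 1]

D: 3·4 = 12 | 6·1+1·0+4·0+1·6 = 12
E: 3·8 = 24 | 6·2+1·3+4·1+1·5 = 24
T: 3·8 = 24 | 6·0+1·8+4·3+1·4 = 24
Q: 3·2 = 6 | 6·0+1·0+4·0+1·6 = 6
A: 3·7 = 21 | 6·1+1·0+4·3+1·3 = 21
gcd(3,6,1,4,1) = 1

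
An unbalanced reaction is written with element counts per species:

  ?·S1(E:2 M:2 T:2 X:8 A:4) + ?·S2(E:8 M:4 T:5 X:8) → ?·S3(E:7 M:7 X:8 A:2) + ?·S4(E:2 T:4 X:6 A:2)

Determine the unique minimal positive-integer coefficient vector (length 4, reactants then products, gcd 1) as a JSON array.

Coefficients: [3, 2, 2, 4]

E: 3·2+2·8 = 22 | 2·7+4·2 = 22
M: 3·2+2·4 = 14 | 2·7+4·0 = 14
T: 3·2+2·5 = 16 | 2·0+4·4 = 16
X: 3·8+2·8 = 40 | 2·8+4·6 = 40
A: 3·4+2·0 = 12 | 2·2+4·2 = 12
gcd(3,2,2,4) = 1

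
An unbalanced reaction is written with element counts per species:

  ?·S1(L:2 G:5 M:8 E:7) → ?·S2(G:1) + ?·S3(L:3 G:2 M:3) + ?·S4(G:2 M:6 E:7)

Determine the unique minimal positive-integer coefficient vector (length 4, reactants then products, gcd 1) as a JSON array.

L: 3·2 = 6 | 5·0+2·3+3·0 = 6
G: 3·5 = 15 | 5·1+2·2+3·2 = 15
M: 3·8 = 24 | 5·0+2·3+3·6 = 24
E: 3·7 = 21 | 5·0+2·0+3·7 = 21
gcd(3,5,2,3) = 1

Coefficients: [3, 5, 2, 3]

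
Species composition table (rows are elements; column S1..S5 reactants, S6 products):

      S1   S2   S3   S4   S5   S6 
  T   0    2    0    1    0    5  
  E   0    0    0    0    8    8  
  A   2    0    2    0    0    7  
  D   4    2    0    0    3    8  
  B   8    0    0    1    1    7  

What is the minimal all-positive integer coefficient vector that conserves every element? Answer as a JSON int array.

Coefficients: [1, 3, 6, 4, 2, 2]

T: 1·0+3·2+6·0+4·1+2·0 = 10 | 2·5 = 10
E: 1·0+3·0+6·0+4·0+2·8 = 16 | 2·8 = 16
A: 1·2+3·0+6·2+4·0+2·0 = 14 | 2·7 = 14
D: 1·4+3·2+6·0+4·0+2·3 = 16 | 2·8 = 16
B: 1·8+3·0+6·0+4·1+2·1 = 14 | 2·7 = 14
gcd(1,3,6,4,2,2) = 1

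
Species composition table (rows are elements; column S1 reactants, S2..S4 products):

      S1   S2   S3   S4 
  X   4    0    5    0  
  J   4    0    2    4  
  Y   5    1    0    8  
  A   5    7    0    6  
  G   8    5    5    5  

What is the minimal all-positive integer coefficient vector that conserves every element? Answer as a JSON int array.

X: 5·4 = 20 | 1·0+4·5+3·0 = 20
J: 5·4 = 20 | 1·0+4·2+3·4 = 20
Y: 5·5 = 25 | 1·1+4·0+3·8 = 25
A: 5·5 = 25 | 1·7+4·0+3·6 = 25
G: 5·8 = 40 | 1·5+4·5+3·5 = 40
gcd(5,1,4,3) = 1

Coefficients: [5, 1, 4, 3]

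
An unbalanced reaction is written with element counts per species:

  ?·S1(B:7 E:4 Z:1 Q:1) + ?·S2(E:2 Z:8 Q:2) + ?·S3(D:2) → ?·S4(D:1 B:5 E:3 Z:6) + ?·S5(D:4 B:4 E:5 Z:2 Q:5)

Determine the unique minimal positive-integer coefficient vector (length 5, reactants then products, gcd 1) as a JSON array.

Coefficients: [4, 3, 6, 4, 2]

D: 4·0+3·0+6·2 = 12 | 4·1+2·4 = 12
B: 4·7+3·0+6·0 = 28 | 4·5+2·4 = 28
E: 4·4+3·2+6·0 = 22 | 4·3+2·5 = 22
Z: 4·1+3·8+6·0 = 28 | 4·6+2·2 = 28
Q: 4·1+3·2+6·0 = 10 | 4·0+2·5 = 10
gcd(4,3,6,4,2) = 1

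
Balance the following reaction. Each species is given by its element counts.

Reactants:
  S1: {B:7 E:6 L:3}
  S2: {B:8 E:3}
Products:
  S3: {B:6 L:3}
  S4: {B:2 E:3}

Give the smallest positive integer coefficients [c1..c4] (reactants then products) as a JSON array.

Coefficients: [2, 1, 2, 5]

B: 2·7+1·8 = 22 | 2·6+5·2 = 22
E: 2·6+1·3 = 15 | 2·0+5·3 = 15
L: 2·3+1·0 = 6 | 2·3+5·0 = 6
gcd(2,1,2,5) = 1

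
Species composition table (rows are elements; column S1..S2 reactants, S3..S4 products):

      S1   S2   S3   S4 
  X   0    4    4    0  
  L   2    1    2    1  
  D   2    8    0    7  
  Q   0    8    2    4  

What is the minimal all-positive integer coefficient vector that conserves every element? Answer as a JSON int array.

X: 5·0+4·4 = 16 | 4·4+6·0 = 16
L: 5·2+4·1 = 14 | 4·2+6·1 = 14
D: 5·2+4·8 = 42 | 4·0+6·7 = 42
Q: 5·0+4·8 = 32 | 4·2+6·4 = 32
gcd(5,4,4,6) = 1

Coefficients: [5, 4, 4, 6]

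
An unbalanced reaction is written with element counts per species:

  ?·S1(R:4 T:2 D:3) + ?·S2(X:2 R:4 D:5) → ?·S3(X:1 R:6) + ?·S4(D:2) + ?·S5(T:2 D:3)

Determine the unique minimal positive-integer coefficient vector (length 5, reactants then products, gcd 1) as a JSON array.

X: 4·0+2·2 = 4 | 4·1+5·0+4·0 = 4
R: 4·4+2·4 = 24 | 4·6+5·0+4·0 = 24
T: 4·2+2·0 = 8 | 4·0+5·0+4·2 = 8
D: 4·3+2·5 = 22 | 4·0+5·2+4·3 = 22
gcd(4,2,4,5,4) = 1

Coefficients: [4, 2, 4, 5, 4]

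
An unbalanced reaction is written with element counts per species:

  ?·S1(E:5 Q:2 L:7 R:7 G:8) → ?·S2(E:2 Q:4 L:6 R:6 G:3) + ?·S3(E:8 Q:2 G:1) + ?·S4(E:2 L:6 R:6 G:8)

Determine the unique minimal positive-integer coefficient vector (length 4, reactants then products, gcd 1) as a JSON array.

E: 6·5 = 30 | 2·2+2·8+5·2 = 30
Q: 6·2 = 12 | 2·4+2·2+5·0 = 12
L: 6·7 = 42 | 2·6+2·0+5·6 = 42
R: 6·7 = 42 | 2·6+2·0+5·6 = 42
G: 6·8 = 48 | 2·3+2·1+5·8 = 48
gcd(6,2,2,5) = 1

Coefficients: [6, 2, 2, 5]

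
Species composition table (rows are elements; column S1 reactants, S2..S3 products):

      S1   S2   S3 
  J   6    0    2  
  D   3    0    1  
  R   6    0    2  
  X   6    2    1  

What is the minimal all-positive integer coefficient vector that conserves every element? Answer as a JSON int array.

Coefficients: [2, 3, 6]

J: 2·6 = 12 | 3·0+6·2 = 12
D: 2·3 = 6 | 3·0+6·1 = 6
R: 2·6 = 12 | 3·0+6·2 = 12
X: 2·6 = 12 | 3·2+6·1 = 12
gcd(2,3,6) = 1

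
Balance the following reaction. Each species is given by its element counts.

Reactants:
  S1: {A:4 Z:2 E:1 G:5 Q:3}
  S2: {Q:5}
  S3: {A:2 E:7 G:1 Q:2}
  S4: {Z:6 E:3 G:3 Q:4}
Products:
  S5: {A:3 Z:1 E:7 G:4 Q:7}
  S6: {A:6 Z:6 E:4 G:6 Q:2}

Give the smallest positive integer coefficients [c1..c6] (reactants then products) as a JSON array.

Coefficients: [6, 2, 6, 2, 6, 3]

A: 6·4+2·0+6·2+2·0 = 36 | 6·3+3·6 = 36
Z: 6·2+2·0+6·0+2·6 = 24 | 6·1+3·6 = 24
E: 6·1+2·0+6·7+2·3 = 54 | 6·7+3·4 = 54
G: 6·5+2·0+6·1+2·3 = 42 | 6·4+3·6 = 42
Q: 6·3+2·5+6·2+2·4 = 48 | 6·7+3·2 = 48
gcd(6,2,6,2,6,3) = 1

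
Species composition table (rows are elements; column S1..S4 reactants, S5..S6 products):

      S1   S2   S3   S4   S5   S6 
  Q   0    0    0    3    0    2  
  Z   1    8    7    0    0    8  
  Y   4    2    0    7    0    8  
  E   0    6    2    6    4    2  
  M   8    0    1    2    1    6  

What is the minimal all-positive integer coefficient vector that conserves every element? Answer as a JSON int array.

Q: 2·0+1·0+2·0+2·3 = 6 | 4·0+3·2 = 6
Z: 2·1+1·8+2·7+2·0 = 24 | 4·0+3·8 = 24
Y: 2·4+1·2+2·0+2·7 = 24 | 4·0+3·8 = 24
E: 2·0+1·6+2·2+2·6 = 22 | 4·4+3·2 = 22
M: 2·8+1·0+2·1+2·2 = 22 | 4·1+3·6 = 22
gcd(2,1,2,2,4,3) = 1

Coefficients: [2, 1, 2, 2, 4, 3]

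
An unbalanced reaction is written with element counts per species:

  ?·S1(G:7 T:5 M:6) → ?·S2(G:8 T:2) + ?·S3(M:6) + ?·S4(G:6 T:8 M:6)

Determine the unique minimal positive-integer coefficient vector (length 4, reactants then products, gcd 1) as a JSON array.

Coefficients: [2, 1, 1, 1]

G: 2·7 = 14 | 1·8+1·0+1·6 = 14
T: 2·5 = 10 | 1·2+1·0+1·8 = 10
M: 2·6 = 12 | 1·0+1·6+1·6 = 12
gcd(2,1,1,1) = 1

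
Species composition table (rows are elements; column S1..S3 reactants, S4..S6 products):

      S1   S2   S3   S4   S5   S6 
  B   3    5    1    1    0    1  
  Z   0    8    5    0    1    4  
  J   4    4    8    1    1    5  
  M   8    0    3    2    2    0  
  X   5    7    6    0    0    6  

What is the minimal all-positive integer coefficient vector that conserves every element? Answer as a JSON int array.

Coefficients: [1, 1, 4, 6, 4, 6]

B: 1·3+1·5+4·1 = 12 | 6·1+4·0+6·1 = 12
Z: 1·0+1·8+4·5 = 28 | 6·0+4·1+6·4 = 28
J: 1·4+1·4+4·8 = 40 | 6·1+4·1+6·5 = 40
M: 1·8+1·0+4·3 = 20 | 6·2+4·2+6·0 = 20
X: 1·5+1·7+4·6 = 36 | 6·0+4·0+6·6 = 36
gcd(1,1,4,6,4,6) = 1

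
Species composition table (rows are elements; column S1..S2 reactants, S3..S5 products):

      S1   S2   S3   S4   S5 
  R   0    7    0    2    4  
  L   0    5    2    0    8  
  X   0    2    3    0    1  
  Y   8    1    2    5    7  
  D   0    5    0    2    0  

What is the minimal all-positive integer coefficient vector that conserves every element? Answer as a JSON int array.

R: 4·0+2·7 = 14 | 1·0+5·2+1·4 = 14
L: 4·0+2·5 = 10 | 1·2+5·0+1·8 = 10
X: 4·0+2·2 = 4 | 1·3+5·0+1·1 = 4
Y: 4·8+2·1 = 34 | 1·2+5·5+1·7 = 34
D: 4·0+2·5 = 10 | 1·0+5·2+1·0 = 10
gcd(4,2,1,5,1) = 1

Coefficients: [4, 2, 1, 5, 1]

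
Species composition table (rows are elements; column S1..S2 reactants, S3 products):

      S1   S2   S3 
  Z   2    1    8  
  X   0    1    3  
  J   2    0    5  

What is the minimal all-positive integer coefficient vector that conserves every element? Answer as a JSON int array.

Z: 5·2+6·1 = 16 | 2·8 = 16
X: 5·0+6·1 = 6 | 2·3 = 6
J: 5·2+6·0 = 10 | 2·5 = 10
gcd(5,6,2) = 1

Coefficients: [5, 6, 2]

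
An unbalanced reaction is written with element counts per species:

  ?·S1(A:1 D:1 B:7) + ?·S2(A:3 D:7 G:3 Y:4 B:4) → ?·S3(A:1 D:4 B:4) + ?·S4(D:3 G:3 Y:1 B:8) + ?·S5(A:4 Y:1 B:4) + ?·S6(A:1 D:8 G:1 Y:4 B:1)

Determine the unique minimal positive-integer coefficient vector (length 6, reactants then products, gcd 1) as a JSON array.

Coefficients: [5, 5, 1, 4, 4, 3]

A: 5·1+5·3 = 20 | 1·1+4·0+4·4+3·1 = 20
D: 5·1+5·7 = 40 | 1·4+4·3+4·0+3·8 = 40
G: 5·0+5·3 = 15 | 1·0+4·3+4·0+3·1 = 15
Y: 5·0+5·4 = 20 | 1·0+4·1+4·1+3·4 = 20
B: 5·7+5·4 = 55 | 1·4+4·8+4·4+3·1 = 55
gcd(5,5,1,4,4,3) = 1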